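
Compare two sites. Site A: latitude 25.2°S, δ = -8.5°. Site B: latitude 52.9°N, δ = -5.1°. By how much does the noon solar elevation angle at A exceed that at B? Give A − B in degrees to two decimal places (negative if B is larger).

+41.30°

A: 90° − |-25.2 − (-8.5)| = 73.30°.
B: 90° − |52.9 − (-5.1)| = 32.00°.
A − B = 73.30 − 32.00 = 41.30°.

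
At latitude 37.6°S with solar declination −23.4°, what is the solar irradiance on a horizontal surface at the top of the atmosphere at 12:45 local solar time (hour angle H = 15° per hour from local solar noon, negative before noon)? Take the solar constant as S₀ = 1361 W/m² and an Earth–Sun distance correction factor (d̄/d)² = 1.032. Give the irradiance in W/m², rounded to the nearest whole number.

1342 W/m²

Hour angle H = 15° × (12.75 − 12) = 11.25°.
With φ = -37.6°, δ = -23.4°, H = 11.25°: sin φ sin δ = 0.2423, cos φ cos δ cos H = 0.7132, so cos θ_z = 0.9555.
Top-of-atmosphere irradiance = S₀ (d̄/d)² cos θ_z = 1361 × 1.032 × 0.9555 = 1342.05 W/m².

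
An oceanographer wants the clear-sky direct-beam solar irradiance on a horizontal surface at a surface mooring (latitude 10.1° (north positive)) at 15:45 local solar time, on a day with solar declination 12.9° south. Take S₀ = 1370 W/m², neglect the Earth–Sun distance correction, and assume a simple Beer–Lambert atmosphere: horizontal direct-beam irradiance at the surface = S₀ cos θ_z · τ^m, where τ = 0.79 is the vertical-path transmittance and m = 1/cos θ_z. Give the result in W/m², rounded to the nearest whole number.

420 W/m²

Hour angle H = 15° × (15.75 − 12) = 56.25°.
cos θ_z = sin φ sin δ + cos φ cos δ cos H = (0.1754)(-0.2233) + (0.9845)(0.9748)(0.5556) = 0.4940.
Air mass m = 1/cos θ_z = 1/0.4940 = 2.024; τ^m = 0.79^2.024 = 0.6206.
Surface direct beam = 1370 × 0.4940 × 0.6206 = 420.01 W/m².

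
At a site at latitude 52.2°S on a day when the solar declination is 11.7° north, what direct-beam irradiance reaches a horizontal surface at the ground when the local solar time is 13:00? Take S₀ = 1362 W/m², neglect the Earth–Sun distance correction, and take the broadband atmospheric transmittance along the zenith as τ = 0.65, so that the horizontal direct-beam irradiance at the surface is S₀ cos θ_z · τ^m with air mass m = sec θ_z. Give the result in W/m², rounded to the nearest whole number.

205 W/m²

Hour angle H = 15° × (13 − 12) = 15.00°.
With φ = -52.2°, δ = 11.7°, H = 15.00°: sin φ sin δ = -0.1602, cos φ cos δ cos H = 0.5797, so cos θ_z = 0.4195.
Air mass m = 1/cos θ_z = 1/0.4195 = 2.384; τ^m = 0.65^2.384 = 0.3581.
Surface direct beam = 1362 × 0.4195 × 0.3581 = 204.60 W/m².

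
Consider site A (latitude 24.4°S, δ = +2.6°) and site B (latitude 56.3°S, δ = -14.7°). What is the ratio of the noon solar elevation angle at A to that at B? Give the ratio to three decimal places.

A: 90° − |-24.4 − (2.6)| = 63.00°.
B: 90° − |-56.3 − (-14.7)| = 48.40°.
Ratio A/B = 63.0000 / 48.4000 = 1.3017.

1.302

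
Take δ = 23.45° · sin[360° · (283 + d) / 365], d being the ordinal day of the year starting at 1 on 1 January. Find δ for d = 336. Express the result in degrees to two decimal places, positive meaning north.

360 × (283 + 336) / 365 = 610.521°; sin(610.521°) = -0.9428.
δ = 23.45 × -0.9428 = -22.109° ≈ -22.11°.

-22.11°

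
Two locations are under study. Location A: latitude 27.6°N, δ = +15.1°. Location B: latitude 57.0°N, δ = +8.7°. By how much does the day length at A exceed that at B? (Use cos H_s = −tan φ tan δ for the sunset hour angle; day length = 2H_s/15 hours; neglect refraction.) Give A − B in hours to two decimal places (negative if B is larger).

A: H_s = arccos(−tan 27.6° · tan 15.1°) = 98.11°, so 2H_s/15 = 13.0813 h.
B: H_s = arccos(−tan 57.0° · tan 8.7°) = 103.63°, so 2H_s/15 = 13.8173 h.
A − B = 13.0813 − 13.8173 = -0.7360 h.

-0.74 h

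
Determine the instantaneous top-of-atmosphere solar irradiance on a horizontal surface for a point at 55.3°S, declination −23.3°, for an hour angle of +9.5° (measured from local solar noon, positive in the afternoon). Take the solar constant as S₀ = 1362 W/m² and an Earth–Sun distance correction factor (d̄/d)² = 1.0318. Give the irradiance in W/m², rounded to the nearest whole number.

1182 W/m²

cos θ_z = sin φ sin δ + cos φ cos δ cos H = (-0.8221)(-0.3955) + (0.5693)(0.9184)(0.9863) = 0.8408.
Top-of-atmosphere irradiance = S₀ (d̄/d)² cos θ_z = 1362 × 1.0318 × 0.8408 = 1181.59 W/m².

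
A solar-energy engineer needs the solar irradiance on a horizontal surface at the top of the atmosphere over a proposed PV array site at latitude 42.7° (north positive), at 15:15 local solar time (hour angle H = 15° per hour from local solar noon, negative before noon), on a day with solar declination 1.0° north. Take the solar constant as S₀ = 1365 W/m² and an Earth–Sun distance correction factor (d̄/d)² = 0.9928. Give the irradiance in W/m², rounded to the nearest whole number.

673 W/m²

Hour angle H = 15° × (15.25 − 12) = 48.75°.
cos θ_z = sin φ sin δ + cos φ cos δ cos H = (0.6782)(0.0175) + (0.7349)(0.9998)(0.6593) = 0.4963.
Top-of-atmosphere irradiance = S₀ (d̄/d)² cos θ_z = 1365 × 0.9928 × 0.4963 = 672.57 W/m².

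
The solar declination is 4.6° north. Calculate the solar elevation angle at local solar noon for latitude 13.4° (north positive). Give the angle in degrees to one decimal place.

At local solar noon the hour angle is zero, so the elevation is 90° − |φ − δ| = 90° − |13.4° − (4.6°)| = 90° − 8.8° = 81.2°.

81.2°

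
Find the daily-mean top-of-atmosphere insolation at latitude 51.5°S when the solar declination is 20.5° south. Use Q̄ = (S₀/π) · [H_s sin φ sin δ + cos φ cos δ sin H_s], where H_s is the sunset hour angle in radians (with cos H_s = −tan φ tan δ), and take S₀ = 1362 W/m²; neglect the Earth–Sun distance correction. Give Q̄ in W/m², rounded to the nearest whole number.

−tan φ tan δ = −(-1.2572)(-0.3739) = -0.4701; H_s = arccos(-0.4701) = 118.04°. In radians, H_s = 2.0602.
H_s sin φ sin δ = 2.0602 × -0.7826 × -0.3502 = 0.5646.
cos φ cos δ sin H_s = 0.6225 × 0.9367 × 0.8826 = 0.5146.
Q̄ = (1362/π) × (0.5646 + 0.5146) = 433.54 × 1.0792 = 467.88 W/m².

468 W/m²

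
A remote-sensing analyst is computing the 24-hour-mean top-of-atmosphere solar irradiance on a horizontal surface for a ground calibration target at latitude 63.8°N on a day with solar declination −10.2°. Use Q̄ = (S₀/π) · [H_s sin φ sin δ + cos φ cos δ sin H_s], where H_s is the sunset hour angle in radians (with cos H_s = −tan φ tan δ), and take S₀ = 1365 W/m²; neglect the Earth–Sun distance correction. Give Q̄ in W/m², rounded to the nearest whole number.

The sunset hour angle satisfies cos H_s = −tan φ tan δ = 0.3657, giving H_s = 68.55°. In radians, H_s = 1.1964.
H_s sin φ sin δ = 1.1964 × 0.8973 × -0.1771 = -0.1901.
cos φ cos δ sin H_s = 0.4415 × 0.9842 × 0.9307 = 0.4044.
Q̄ = (1365/π) × (-0.1901 + 0.4044) = 434.49 × 0.2143 = 93.11 W/m².

93 W/m²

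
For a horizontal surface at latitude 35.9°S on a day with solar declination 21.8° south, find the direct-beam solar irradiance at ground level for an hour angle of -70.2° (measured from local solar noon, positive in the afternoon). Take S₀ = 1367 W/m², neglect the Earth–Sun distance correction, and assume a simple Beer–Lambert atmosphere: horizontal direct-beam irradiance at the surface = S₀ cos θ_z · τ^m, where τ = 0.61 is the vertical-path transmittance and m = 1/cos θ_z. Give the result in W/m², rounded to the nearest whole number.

With φ = -35.9°, δ = -21.8°, H = -70.20°: sin φ sin δ = 0.2178, cos φ cos δ cos H = 0.2548, so cos θ_z = 0.4726.
Air mass m = 1/cos θ_z = 1/0.4726 = 2.116; τ^m = 0.61^2.116 = 0.3514.
Surface direct beam = 1367 × 0.4726 × 0.3514 = 227.02 W/m².

227 W/m²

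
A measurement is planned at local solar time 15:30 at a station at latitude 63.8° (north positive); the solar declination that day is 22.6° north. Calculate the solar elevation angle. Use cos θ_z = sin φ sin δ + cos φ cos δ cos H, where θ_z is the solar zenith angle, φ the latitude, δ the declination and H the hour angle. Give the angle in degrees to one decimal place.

Hour angle H = 15° × (15.5 − 12) = 52.50°.
cos θ_z = sin φ sin δ + cos φ cos δ cos H = (0.8973)(0.3843) + (0.4415)(0.9232)(0.6088) = 0.5930.
θ_z = arccos(0.5930) = 53.63°, so the elevation is 90° − 53.63° = 36.37°.

36.4°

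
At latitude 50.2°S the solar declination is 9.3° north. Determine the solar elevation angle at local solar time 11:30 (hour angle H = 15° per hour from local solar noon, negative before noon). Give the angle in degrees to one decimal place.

Hour angle H = 15° × (11.5 − 12) = -7.50°.
cos θ_z = sin φ sin δ + cos φ cos δ cos H = (-0.7683)(0.1616) + (0.6401)(0.9869)(0.9914) = 0.5021.
θ_z = arccos(0.5021) = 59.86°, so the elevation is 90° − 59.86° = 30.14°.

30.1°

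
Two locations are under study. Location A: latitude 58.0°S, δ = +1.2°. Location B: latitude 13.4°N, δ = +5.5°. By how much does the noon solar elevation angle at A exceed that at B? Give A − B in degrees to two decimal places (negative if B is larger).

-51.30°

A: 90° − |-58.0 − (1.2)| = 30.80°.
B: 90° − |13.4 − (5.5)| = 82.10°.
A − B = 30.80 − 82.10 = -51.30°.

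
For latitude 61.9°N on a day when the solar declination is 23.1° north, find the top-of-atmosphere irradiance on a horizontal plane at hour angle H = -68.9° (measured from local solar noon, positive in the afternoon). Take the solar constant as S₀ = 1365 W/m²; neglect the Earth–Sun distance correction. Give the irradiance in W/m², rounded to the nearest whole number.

685 W/m²

cos θ_z = sin φ sin δ + cos φ cos δ cos H = (0.8821)(0.3923) + (0.4710)(0.9198)(0.3600) = 0.5020.
Top-of-atmosphere irradiance = S₀ cos θ_z = 1365 × 0.5020 = 685.23 W/m².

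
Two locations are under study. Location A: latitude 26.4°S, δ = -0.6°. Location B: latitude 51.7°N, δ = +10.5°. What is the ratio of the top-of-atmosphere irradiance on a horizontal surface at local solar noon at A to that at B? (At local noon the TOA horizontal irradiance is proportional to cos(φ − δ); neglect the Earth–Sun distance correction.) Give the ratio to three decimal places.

1.197

A: cos θ_z = cos(-26.4° − (-0.6°)) = 0.9003.
B: cos θ_z = cos(51.7° − (10.5°)) = 0.7524.
Ratio A/B = 0.9003 / 0.7524 = 1.1966.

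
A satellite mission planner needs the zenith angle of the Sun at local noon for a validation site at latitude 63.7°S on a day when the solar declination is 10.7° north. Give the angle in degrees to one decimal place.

At local solar noon the hour angle is zero, so the zenith angle is |φ − δ| = |-63.7° − (10.7°)| = 74.4°.

74.4°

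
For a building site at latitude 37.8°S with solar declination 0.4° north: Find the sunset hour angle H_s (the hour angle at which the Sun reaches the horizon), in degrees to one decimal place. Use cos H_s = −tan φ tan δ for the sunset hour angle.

−tan φ tan δ = −(-0.7757)(0.0070) = 0.0054; H_s = arccos(0.0054) = 89.69°.

89.7°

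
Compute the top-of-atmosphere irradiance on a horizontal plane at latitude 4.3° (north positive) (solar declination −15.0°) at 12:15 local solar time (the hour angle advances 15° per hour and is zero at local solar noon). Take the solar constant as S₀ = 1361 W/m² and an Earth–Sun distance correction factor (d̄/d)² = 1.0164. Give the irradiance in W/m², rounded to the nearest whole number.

1303 W/m²

Hour angle H = 15° × (12.25 − 12) = 3.75°.
cos θ_z = sin(4.3°) sin(-15.0°) + cos(4.3°) cos(-15.0°) cos(3.75°) = -0.0194 + 0.9611 = 0.9417.
Top-of-atmosphere irradiance = S₀ (d̄/d)² cos θ_z = 1361 × 1.0164 × 0.9417 = 1302.67 W/m².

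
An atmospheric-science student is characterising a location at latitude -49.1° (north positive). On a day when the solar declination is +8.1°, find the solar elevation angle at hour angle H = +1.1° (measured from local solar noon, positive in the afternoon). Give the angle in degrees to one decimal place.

With φ = -49.1°, δ = 8.1°, H = 1.10°: sin φ sin δ = -0.1065, cos φ cos δ cos H = 0.6481, so cos θ_z = 0.5416.
θ_z = arccos(0.5416) = 57.21°, so the elevation is 90° − 57.21° = 32.79°.

32.8°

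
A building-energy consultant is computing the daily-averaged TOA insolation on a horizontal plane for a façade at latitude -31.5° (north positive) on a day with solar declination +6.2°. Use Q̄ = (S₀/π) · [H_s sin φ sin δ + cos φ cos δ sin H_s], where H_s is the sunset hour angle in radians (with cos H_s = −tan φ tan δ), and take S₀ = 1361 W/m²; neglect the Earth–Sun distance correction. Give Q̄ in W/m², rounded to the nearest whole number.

330 W/m²

The sunset hour angle satisfies cos H_s = −tan φ tan δ = 0.0666, giving H_s = 86.18°. In radians, H_s = 1.5041.
H_s sin φ sin δ = 1.5041 × -0.5225 × 0.1080 = -0.0849.
cos φ cos δ sin H_s = 0.8526 × 0.9942 × 0.9978 = 0.8458.
Q̄ = (1361/π) × (-0.0849 + 0.8458) = 433.22 × 0.7609 = 329.64 W/m².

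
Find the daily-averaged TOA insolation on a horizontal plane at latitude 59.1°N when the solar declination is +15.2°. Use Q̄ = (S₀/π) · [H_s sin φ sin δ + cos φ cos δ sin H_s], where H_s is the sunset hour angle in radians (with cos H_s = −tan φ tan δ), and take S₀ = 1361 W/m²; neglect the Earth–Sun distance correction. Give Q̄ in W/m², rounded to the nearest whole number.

The sunset hour angle satisfies cos H_s = −tan φ tan δ = -0.4540, giving H_s = 117.00°. In radians, H_s = 2.0420.
H_s sin φ sin δ = 2.0420 × 0.8581 × 0.2622 = 0.4594.
cos φ cos δ sin H_s = 0.5135 × 0.9650 × 0.8910 = 0.4415.
Q̄ = (1361/π) × (0.4594 + 0.4415) = 433.22 × 0.9009 = 390.29 W/m².

390 W/m²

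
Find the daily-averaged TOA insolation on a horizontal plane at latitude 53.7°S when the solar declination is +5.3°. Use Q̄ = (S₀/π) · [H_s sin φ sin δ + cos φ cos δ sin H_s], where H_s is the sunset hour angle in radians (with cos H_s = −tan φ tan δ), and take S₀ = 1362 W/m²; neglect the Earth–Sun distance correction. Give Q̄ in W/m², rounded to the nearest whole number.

cos H_s = −tan(-53.7°) · tan(5.3°) = 0.1263, so H_s = arccos(0.1263) = 82.74°. In radians, H_s = 1.4441.
H_s sin φ sin δ = 1.4441 × -0.8059 × 0.0924 = -0.1075.
cos φ cos δ sin H_s = 0.5920 × 0.9957 × 0.9920 = 0.5847.
Q̄ = (1362/π) × (-0.1075 + 0.5847) = 433.54 × 0.4772 = 206.89 W/m².

207 W/m²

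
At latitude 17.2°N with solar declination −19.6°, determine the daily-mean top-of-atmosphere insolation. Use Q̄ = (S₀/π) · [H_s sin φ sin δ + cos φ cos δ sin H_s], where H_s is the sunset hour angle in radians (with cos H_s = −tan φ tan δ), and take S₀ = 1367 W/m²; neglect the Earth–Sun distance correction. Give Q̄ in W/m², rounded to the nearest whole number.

−tan φ tan δ = −(0.3096)(-0.3561) = 0.1102; H_s = arccos(0.1102) = 83.67°. In radians, H_s = 1.4603.
H_s sin φ sin δ = 1.4603 × 0.2957 × -0.3355 = -0.1449.
cos φ cos δ sin H_s = 0.9553 × 0.9421 × 0.9939 = 0.8945.
Q̄ = (1367/π) × (-0.1449 + 0.8945) = 435.13 × 0.7496 = 326.17 W/m².

326 W/m²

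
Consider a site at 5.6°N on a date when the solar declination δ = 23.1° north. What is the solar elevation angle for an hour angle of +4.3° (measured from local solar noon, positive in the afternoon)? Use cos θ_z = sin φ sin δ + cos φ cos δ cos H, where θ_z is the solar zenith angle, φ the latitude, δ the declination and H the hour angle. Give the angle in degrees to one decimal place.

With φ = 5.6°, δ = 23.1°, H = 4.30°: sin φ sin δ = 0.0383, cos φ cos δ cos H = 0.9129, so cos θ_z = 0.9512.
θ_z = arccos(0.9512) = 17.97°, so the elevation is 90° − 17.97° = 72.03°.

72.0°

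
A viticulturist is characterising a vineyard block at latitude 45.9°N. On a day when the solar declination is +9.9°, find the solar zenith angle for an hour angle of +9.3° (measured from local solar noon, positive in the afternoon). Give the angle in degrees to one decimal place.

cos θ_z = sin φ sin δ + cos φ cos δ cos H = (0.7181)(0.1719) + (0.6959)(0.9851)(0.9869) = 0.8000.
θ_z = arccos(0.8000) = 36.87°.

36.9°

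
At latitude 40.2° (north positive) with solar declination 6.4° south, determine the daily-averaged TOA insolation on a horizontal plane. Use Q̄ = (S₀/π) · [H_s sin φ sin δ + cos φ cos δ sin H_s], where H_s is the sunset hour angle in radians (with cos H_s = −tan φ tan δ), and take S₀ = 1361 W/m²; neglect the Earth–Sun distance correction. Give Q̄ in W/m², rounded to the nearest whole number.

−tan φ tan δ = −(0.8451)(-0.1122) = 0.0948; H_s = arccos(0.0948) = 84.56°. In radians, H_s = 1.4759.
H_s sin φ sin δ = 1.4759 × 0.6455 × -0.1115 = -0.1062.
cos φ cos δ sin H_s = 0.7638 × 0.9938 × 0.9955 = 0.7556.
Q̄ = (1361/π) × (-0.1062 + 0.7556) = 433.22 × 0.6494 = 281.33 W/m².

281 W/m²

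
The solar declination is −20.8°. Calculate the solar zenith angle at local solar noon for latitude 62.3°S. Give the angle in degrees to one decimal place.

At local solar noon the hour angle is zero, so the zenith angle is |φ − δ| = |-62.3° − (-20.8°)| = 41.5°.

41.5°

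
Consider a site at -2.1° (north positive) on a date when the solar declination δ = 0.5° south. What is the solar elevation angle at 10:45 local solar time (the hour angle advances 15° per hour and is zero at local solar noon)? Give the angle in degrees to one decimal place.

Hour angle H = 15° × (10.75 − 12) = -18.75°.
cos θ_z = sin φ sin δ + cos φ cos δ cos H = (-0.0366)(-0.0087) + (0.9993)(1.0000)(0.9469) = 0.9466.
θ_z = arccos(0.9466) = 18.81°, so the elevation is 90° − 18.81° = 71.19°.

71.2°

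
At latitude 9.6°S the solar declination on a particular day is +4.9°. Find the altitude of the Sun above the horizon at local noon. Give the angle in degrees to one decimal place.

75.5°

At local solar noon the hour angle is zero, so the elevation is 90° − |φ − δ| = 90° − |-9.6° − (4.9°)| = 90° − 14.5° = 75.5°.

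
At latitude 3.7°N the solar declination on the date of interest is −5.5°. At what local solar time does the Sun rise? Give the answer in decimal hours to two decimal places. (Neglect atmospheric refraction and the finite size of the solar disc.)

−tan φ tan δ = −(0.0647)(-0.0963) = 0.0062; H_s = arccos(0.0062) = 89.64°.
Sunrise is at 12 − H_s/15 = 12 − 5.976 = 6.024 h local solar time.

6.02 h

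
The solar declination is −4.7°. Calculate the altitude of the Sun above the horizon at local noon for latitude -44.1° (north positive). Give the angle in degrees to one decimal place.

At local solar noon the hour angle is zero, so the elevation is 90° − |φ − δ| = 90° − |-44.1° − (-4.7°)| = 90° − 39.4° = 50.6°.

50.6°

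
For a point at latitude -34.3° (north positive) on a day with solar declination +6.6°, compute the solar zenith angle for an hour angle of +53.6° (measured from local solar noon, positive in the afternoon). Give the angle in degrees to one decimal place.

65.0°

With φ = -34.3°, δ = 6.6°, H = 53.60°: sin φ sin δ = -0.0648, cos φ cos δ cos H = 0.4870, so cos θ_z = 0.4222.
θ_z = arccos(0.4222) = 65.03°.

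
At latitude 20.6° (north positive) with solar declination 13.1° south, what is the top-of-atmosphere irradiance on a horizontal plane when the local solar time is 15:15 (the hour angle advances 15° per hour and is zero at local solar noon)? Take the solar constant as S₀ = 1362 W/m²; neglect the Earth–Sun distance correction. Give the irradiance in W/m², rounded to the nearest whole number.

Hour angle H = 15° × (15.25 − 12) = 48.75°.
With φ = 20.6°, δ = -13.1°, H = 48.75°: sin φ sin δ = -0.0797, cos φ cos δ cos H = 0.6011, so cos θ_z = 0.5214.
Top-of-atmosphere irradiance = S₀ cos θ_z = 1362 × 0.5214 = 710.15 W/m².

710 W/m²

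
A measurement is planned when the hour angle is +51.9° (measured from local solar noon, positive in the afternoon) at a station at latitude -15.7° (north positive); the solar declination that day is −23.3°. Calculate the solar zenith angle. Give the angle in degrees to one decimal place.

49.3°

cos θ_z = sin(-15.7°) sin(-23.3°) + cos(-15.7°) cos(-23.3°) cos(51.90°) = 0.1070 + 0.5456 = 0.6526.
θ_z = arccos(0.6526) = 49.26°.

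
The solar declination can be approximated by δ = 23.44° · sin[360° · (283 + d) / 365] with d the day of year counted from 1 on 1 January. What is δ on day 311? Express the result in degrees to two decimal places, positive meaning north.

-16.82°

360 × (283 + 311) / 365 = 585.863°; sin(585.863°) = -0.7177.
δ = 23.44 × -0.7177 = -16.823° ≈ -16.82°.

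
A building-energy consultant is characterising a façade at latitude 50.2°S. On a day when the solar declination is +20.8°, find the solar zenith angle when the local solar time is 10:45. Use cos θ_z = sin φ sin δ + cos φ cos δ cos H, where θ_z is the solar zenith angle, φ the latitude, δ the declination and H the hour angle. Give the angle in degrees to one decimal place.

72.9°

Hour angle H = 15° × (10.75 − 12) = -18.75°.
With φ = -50.2°, δ = 20.8°, H = -18.75°: sin φ sin δ = -0.2728, cos φ cos δ cos H = 0.5666, so cos θ_z = 0.2938.
θ_z = arccos(0.2938) = 72.91°.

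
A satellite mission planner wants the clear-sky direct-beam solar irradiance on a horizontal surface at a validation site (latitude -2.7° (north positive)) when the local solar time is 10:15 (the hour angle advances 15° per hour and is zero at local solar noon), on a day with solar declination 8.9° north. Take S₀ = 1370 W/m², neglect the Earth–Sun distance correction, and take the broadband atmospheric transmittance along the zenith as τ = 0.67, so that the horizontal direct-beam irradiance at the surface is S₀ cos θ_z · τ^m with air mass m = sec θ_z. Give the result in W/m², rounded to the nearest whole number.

762 W/m²

Hour angle H = 15° × (10.25 − 12) = -26.25°.
cos θ_z = sin φ sin δ + cos φ cos δ cos H = (-0.0471)(0.1547) + (0.9989)(0.9880)(0.8969) = 0.8779.
Air mass m = 1/cos θ_z = 1/0.8779 = 1.139; τ^m = 0.67^1.139 = 0.6337.
Surface direct beam = 1370 × 0.8779 × 0.6337 = 762.17 W/m².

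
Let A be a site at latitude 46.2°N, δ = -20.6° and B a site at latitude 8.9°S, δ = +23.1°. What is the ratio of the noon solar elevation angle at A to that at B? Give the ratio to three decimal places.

0.400

A: 90° − |46.2 − (-20.6)| = 23.20°.
B: 90° − |-8.9 − (23.1)| = 58.00°.
Ratio A/B = 23.2000 / 58.0000 = 0.4000.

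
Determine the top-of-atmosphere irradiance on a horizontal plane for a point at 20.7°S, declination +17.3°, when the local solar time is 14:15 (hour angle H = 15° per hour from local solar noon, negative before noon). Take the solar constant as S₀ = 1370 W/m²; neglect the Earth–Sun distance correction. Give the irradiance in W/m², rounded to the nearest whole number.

873 W/m²

Hour angle H = 15° × (14.25 − 12) = 33.75°.
cos θ_z = sin φ sin δ + cos φ cos δ cos H = (-0.3535)(0.2974) + (0.9354)(0.9548)(0.8315) = 0.6375.
Top-of-atmosphere irradiance = S₀ cos θ_z = 1370 × 0.6375 = 873.37 W/m².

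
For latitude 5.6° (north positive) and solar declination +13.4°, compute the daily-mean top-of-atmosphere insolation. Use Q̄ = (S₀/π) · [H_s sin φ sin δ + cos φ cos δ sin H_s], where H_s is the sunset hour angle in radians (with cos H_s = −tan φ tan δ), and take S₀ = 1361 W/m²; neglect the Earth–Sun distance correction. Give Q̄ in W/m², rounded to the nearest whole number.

cos H_s = −tan(5.6°) · tan(13.4°) = -0.0234, so H_s = arccos(-0.0234) = 91.34°. In radians, H_s = 1.5942.
H_s sin φ sin δ = 1.5942 × 0.0976 × 0.2317 = 0.0361.
cos φ cos δ sin H_s = 0.9952 × 0.9728 × 0.9997 = 0.9678.
Q̄ = (1361/π) × (0.0361 + 0.9678) = 433.22 × 1.0039 = 434.91 W/m².

435 W/m²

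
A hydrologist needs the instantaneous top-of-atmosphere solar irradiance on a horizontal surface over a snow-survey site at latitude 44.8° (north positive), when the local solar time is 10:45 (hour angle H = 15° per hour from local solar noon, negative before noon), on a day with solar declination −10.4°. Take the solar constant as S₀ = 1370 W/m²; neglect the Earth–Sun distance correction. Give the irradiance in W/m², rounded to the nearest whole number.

Hour angle H = 15° × (10.75 − 12) = -18.75°.
With φ = 44.8°, δ = -10.4°, H = -18.75°: sin φ sin δ = -0.1272, cos φ cos δ cos H = 0.6609, so cos θ_z = 0.5337.
Top-of-atmosphere irradiance = S₀ cos θ_z = 1370 × 0.5337 = 731.17 W/m².

731 W/m²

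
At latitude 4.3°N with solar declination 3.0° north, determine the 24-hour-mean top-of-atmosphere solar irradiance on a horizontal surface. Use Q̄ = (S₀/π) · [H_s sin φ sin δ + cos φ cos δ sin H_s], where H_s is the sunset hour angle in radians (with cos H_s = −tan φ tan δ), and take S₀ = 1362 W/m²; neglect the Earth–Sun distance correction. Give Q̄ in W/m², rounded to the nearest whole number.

434 W/m²

−tan φ tan δ = −(0.0752)(0.0524) = -0.0039; H_s = arccos(-0.0039) = 90.22°. In radians, H_s = 1.5746.
H_s sin φ sin δ = 1.5746 × 0.0750 × 0.0523 = 0.0062.
cos φ cos δ sin H_s = 0.9972 × 0.9986 × 1.0000 = 0.9958.
Q̄ = (1362/π) × (0.0062 + 0.9958) = 433.54 × 1.0020 = 434.41 W/m².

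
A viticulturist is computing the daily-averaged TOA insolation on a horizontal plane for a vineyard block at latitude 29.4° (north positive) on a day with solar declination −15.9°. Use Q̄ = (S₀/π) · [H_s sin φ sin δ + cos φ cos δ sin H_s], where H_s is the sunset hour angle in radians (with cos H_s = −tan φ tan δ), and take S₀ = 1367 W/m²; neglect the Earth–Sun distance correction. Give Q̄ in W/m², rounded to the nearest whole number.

277 W/m²

cos H_s = −tan(29.4°) · tan(-15.9°) = 0.1605, so H_s = arccos(0.1605) = 80.76°. In radians, H_s = 1.4095.
H_s sin φ sin δ = 1.4095 × 0.4909 × -0.2740 = -0.1896.
cos φ cos δ sin H_s = 0.8712 × 0.9617 × 0.9870 = 0.8269.
Q̄ = (1367/π) × (-0.1896 + 0.8269) = 435.13 × 0.6373 = 277.31 W/m².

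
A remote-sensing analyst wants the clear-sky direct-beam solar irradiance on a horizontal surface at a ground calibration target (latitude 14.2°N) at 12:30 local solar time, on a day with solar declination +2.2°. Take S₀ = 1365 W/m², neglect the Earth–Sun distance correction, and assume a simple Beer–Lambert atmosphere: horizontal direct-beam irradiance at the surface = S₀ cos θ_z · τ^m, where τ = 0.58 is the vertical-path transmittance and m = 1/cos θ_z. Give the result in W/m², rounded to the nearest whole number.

755 W/m²

Hour angle H = 15° × (12.5 − 12) = 7.50°.
cos θ_z = sin(14.2°) sin(2.2°) + cos(14.2°) cos(2.2°) cos(7.50°) = 0.0094 + 0.9604 = 0.9698.
Air mass m = 1/cos θ_z = 1/0.9698 = 1.031; τ^m = 0.58^1.031 = 0.5703.
Surface direct beam = 1365 × 0.9698 × 0.5703 = 754.95 W/m².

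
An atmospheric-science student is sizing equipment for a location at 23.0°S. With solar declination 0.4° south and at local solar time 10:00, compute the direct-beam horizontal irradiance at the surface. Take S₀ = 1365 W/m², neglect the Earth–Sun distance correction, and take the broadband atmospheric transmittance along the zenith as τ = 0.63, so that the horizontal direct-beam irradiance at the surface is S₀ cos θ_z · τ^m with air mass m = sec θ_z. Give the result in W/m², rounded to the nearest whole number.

Hour angle H = 15° × (10 − 12) = -30.00°.
cos θ_z = sin φ sin δ + cos φ cos δ cos H = (-0.3907)(-0.0070) + (0.9205)(1.0000)(0.8660) = 0.7999.
Air mass m = 1/cos θ_z = 1/0.7999 = 1.250; τ^m = 0.63^1.250 = 0.5613.
Surface direct beam = 1365 × 0.7999 × 0.5613 = 612.86 W/m².

613 W/m²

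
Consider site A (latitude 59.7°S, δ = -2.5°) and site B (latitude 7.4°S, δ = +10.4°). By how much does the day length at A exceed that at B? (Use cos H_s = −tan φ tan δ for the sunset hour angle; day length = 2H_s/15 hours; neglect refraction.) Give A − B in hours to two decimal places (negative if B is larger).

A: H_s = arccos(−tan -59.7° · tan -2.5°) = 94.28°, so 2H_s/15 = 12.5707 h.
B: H_s = arccos(−tan -7.4° · tan 10.4°) = 88.63°, so 2H_s/15 = 11.8173 h.
A − B = 12.5707 − 11.8173 = 0.7534 h.

+0.75 h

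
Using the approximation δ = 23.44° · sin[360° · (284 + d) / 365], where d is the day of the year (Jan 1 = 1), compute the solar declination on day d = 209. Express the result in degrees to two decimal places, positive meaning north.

360 × (284 + 209) / 365 = 486.247°; sin(486.247°) = 0.8065.
δ = 23.44 × 0.8065 = 18.904° ≈ +18.90°.

+18.90°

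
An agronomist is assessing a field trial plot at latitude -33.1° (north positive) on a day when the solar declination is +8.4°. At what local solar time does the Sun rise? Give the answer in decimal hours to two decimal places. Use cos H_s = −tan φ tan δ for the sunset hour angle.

−tan φ tan δ = −(-0.6519)(0.1477) = 0.0963; H_s = arccos(0.0963) = 84.47°.
Sunrise is at 12 − H_s/15 = 12 − 5.631 = 6.369 h local solar time.

6.37 h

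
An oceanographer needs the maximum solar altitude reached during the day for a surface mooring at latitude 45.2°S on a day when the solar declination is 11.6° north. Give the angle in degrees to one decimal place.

At local solar noon the hour angle is zero, so the elevation is 90° − |φ − δ| = 90° − |-45.2° − (11.6°)| = 90° − 56.8° = 33.2°.

33.2°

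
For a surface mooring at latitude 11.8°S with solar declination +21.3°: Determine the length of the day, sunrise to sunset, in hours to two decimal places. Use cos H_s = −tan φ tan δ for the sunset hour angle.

11.38 hours

−tan φ tan δ = −(-0.2089)(0.3899) = 0.0815; H_s = arccos(0.0815) = 85.33°.
Day length = 2 H_s / 15° h⁻¹ = 170.66° / 15 = 11.377 h.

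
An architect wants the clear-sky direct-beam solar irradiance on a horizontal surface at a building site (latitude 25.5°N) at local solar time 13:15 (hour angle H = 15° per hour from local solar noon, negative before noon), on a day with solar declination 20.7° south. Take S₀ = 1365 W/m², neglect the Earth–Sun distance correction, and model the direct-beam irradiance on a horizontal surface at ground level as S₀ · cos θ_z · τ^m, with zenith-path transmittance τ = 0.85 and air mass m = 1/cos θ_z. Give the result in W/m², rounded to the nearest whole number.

687 W/m²

Hour angle H = 15° × (13.25 − 12) = 18.75°.
With φ = 25.5°, δ = -20.7°, H = 18.75°: sin φ sin δ = -0.1522, cos φ cos δ cos H = 0.7995, so cos θ_z = 0.6473.
Air mass m = 1/cos θ_z = 1/0.6473 = 1.545; τ^m = 0.85^1.545 = 0.7780.
Surface direct beam = 1365 × 0.6473 × 0.7780 = 687.41 W/m².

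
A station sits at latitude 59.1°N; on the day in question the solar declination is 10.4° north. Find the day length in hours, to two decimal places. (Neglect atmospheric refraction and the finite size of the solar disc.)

14.38 hours

cos H_s = −tan(59.1°) · tan(10.4°) = -0.3067, so H_s = arccos(-0.3067) = 107.86°.
Day length = 2 H_s / 15° h⁻¹ = 215.72° / 15 = 14.381 h.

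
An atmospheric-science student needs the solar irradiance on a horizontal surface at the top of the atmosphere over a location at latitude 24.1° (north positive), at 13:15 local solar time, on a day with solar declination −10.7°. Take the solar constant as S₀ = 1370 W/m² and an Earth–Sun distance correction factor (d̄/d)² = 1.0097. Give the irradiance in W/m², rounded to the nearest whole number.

Hour angle H = 15° × (13.25 − 12) = 18.75°.
cos θ_z = sin φ sin δ + cos φ cos δ cos H = (0.4083)(-0.1857) + (0.9128)(0.9826)(0.9469) = 0.7735.
Top-of-atmosphere irradiance = S₀ (d̄/d)² cos θ_z = 1370 × 1.0097 × 0.7735 = 1069.97 W/m².

1070 W/m²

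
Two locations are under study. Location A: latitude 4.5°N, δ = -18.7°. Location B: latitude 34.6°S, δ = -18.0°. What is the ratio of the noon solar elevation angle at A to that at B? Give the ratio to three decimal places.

0.910

A: 90° − |4.5 − (-18.7)| = 66.80°.
B: 90° − |-34.6 − (-18.0)| = 73.40°.
Ratio A/B = 66.8000 / 73.4000 = 0.9101.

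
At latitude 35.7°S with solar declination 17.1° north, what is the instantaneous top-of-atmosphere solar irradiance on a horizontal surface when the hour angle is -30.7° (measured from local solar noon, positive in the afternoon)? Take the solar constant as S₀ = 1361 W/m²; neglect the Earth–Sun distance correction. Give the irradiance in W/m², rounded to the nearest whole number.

cos θ_z = sin(-35.7°) sin(17.1°) + cos(-35.7°) cos(17.1°) cos(-30.70°) = -0.1716 + 0.6674 = 0.4958.
Top-of-atmosphere irradiance = S₀ cos θ_z = 1361 × 0.4958 = 674.78 W/m².

675 W/m²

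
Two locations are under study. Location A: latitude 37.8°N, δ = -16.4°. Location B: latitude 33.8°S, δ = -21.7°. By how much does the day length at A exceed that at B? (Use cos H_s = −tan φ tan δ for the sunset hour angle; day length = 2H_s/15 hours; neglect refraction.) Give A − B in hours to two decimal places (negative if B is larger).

-3.82 h

A: H_s = arccos(−tan 37.8° · tan -16.4°) = 76.80°, so 2H_s/15 = 10.2400 h.
B: H_s = arccos(−tan -33.8° · tan -21.7°) = 105.45°, so 2H_s/15 = 14.0600 h.
A − B = 10.2400 − 14.0600 = -3.8200 h.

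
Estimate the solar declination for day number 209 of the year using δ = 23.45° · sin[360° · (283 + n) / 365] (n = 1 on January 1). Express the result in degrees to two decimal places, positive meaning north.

+19.15°

360 × (283 + 209) / 365 = 485.260°; sin(485.260°) = 0.8165.
δ = 23.45 × 0.8165 = 19.147° ≈ +19.15°.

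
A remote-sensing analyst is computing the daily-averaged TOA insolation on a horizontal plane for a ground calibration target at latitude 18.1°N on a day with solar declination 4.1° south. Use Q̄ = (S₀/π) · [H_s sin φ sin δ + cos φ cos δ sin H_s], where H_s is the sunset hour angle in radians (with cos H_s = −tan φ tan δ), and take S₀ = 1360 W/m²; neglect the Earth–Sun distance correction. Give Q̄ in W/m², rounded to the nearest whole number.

395 W/m²

The sunset hour angle satisfies cos H_s = −tan φ tan δ = 0.0234, giving H_s = 88.66°. In radians, H_s = 1.5474.
H_s sin φ sin δ = 1.5474 × 0.3107 × -0.0715 = -0.0344.
cos φ cos δ sin H_s = 0.9505 × 0.9974 × 0.9997 = 0.9477.
Q̄ = (1360/π) × (-0.0344 + 0.9477) = 432.90 × 0.9133 = 395.37 W/m².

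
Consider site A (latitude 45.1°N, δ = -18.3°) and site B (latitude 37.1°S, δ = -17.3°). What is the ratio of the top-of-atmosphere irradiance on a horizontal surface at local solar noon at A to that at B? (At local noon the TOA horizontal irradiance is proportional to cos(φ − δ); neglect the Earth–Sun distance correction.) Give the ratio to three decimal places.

0.476

A: cos θ_z = cos(45.1° − (-18.3°)) = 0.4478.
B: cos θ_z = cos(-37.1° − (-17.3°)) = 0.9409.
Ratio A/B = 0.4478 / 0.9409 = 0.4759.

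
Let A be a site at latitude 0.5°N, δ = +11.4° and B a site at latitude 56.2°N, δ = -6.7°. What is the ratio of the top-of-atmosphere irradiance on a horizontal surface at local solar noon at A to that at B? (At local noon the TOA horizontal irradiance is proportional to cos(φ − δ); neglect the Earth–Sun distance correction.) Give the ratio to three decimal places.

2.156

A: cos θ_z = cos(0.5° − (11.4°)) = 0.9820.
B: cos θ_z = cos(56.2° − (-6.7°)) = 0.4555.
Ratio A/B = 0.9820 / 0.4555 = 2.1559.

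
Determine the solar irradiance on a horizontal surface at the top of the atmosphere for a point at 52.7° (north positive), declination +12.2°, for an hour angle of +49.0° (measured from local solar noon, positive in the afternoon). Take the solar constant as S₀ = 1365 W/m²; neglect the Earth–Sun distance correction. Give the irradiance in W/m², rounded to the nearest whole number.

760 W/m²

cos θ_z = sin φ sin δ + cos φ cos δ cos H = (0.7955)(0.2113) + (0.6060)(0.9774)(0.6561) = 0.5567.
Top-of-atmosphere irradiance = S₀ cos θ_z = 1365 × 0.5567 = 759.90 W/m².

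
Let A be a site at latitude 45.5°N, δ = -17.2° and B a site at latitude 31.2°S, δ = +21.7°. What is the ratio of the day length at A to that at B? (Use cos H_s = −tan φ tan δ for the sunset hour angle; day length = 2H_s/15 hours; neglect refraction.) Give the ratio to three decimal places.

0.942

A: H_s = arccos(−tan 45.5° · tan -17.2°) = 71.64°, so 2H_s/15 = 9.5520 h.
B: H_s = arccos(−tan -31.2° · tan 21.7°) = 76.05°, so 2H_s/15 = 10.1400 h.
Ratio A/B = 9.5520 / 10.1400 = 0.9420.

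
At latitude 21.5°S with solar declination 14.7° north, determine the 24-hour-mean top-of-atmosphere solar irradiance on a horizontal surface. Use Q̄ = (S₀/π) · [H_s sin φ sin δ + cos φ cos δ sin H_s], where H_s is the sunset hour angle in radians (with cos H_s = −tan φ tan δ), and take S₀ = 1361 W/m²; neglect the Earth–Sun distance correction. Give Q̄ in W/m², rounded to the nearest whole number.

329 W/m²

−tan φ tan δ = −(-0.3939)(0.2623) = 0.1033; H_s = arccos(0.1033) = 84.07°. In radians, H_s = 1.4673.
H_s sin φ sin δ = 1.4673 × -0.3665 × 0.2538 = -0.1365.
cos φ cos δ sin H_s = 0.9304 × 0.9673 × 0.9946 = 0.8951.
Q̄ = (1361/π) × (-0.1365 + 0.8951) = 433.22 × 0.7586 = 328.64 W/m².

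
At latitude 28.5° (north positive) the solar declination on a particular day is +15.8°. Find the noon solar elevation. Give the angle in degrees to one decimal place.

77.3°

At local solar noon the hour angle is zero, so the elevation is 90° − |φ − δ| = 90° − |28.5° − (15.8°)| = 90° − 12.7° = 77.3°.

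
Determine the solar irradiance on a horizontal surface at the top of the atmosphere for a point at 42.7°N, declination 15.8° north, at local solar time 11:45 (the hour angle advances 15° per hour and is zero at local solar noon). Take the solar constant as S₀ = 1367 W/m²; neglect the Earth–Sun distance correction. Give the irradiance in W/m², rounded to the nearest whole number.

Hour angle H = 15° × (11.75 − 12) = -3.75°.
cos θ_z = sin(42.7°) sin(15.8°) + cos(42.7°) cos(15.8°) cos(-3.75°) = 0.1846 + 0.7056 = 0.8902.
Top-of-atmosphere irradiance = S₀ cos θ_z = 1367 × 0.8902 = 1216.90 W/m².

1217 W/m²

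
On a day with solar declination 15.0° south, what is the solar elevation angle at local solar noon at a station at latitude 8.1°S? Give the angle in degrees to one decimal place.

83.1°

At local solar noon the hour angle is zero, so the elevation is 90° − |φ − δ| = 90° − |-8.1° − (-15.0°)| = 90° − 6.9° = 83.1°.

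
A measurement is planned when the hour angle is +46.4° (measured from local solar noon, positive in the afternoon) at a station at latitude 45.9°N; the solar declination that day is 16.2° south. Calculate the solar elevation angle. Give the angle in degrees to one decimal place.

15.1°

cos θ_z = sin(45.9°) sin(-16.2°) + cos(45.9°) cos(-16.2°) cos(46.40°) = -0.2004 + 0.4609 = 0.2605.
θ_z = arccos(0.2605) = 74.90°, so the elevation is 90° − 74.90° = 15.10°.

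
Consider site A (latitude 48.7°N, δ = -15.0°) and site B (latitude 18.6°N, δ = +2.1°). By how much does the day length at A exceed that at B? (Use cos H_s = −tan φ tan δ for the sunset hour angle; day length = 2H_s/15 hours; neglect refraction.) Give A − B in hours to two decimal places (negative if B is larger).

-2.46 h

A: H_s = arccos(−tan 48.7° · tan -15.0°) = 72.24°, so 2H_s/15 = 9.6320 h.
B: H_s = arccos(−tan 18.6° · tan 2.1°) = 90.71°, so 2H_s/15 = 12.0947 h.
A − B = 9.6320 − 12.0947 = -2.4627 h.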